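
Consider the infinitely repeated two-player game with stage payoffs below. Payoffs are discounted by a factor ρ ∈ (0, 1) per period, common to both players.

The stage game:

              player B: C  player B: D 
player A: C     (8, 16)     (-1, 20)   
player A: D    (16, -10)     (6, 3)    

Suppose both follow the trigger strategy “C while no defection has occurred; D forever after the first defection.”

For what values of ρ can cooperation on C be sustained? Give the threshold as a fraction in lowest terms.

4/5

player A's threshold: (16−8)/(16−6) = 4/5.
player B's threshold: (20−16)/(20−3) = 4/17.
4/5 > 4/17, so player A binds and ρ* = 4/5.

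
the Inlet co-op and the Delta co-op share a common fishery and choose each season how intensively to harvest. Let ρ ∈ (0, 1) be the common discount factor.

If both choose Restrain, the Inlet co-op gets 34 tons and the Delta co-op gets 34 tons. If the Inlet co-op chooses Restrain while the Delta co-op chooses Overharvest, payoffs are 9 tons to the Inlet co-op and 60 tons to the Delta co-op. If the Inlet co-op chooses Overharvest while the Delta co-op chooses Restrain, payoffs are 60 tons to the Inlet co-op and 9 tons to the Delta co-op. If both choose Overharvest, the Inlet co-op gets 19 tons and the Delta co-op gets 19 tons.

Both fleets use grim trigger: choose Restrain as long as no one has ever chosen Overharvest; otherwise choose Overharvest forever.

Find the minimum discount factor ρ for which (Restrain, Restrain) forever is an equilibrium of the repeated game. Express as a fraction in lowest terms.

34/(1−ρ) ≥ 60 + 19ρ/(1−ρ)
34 ≥ 60 − 41ρ
ρ ≥ 26/41.

26/41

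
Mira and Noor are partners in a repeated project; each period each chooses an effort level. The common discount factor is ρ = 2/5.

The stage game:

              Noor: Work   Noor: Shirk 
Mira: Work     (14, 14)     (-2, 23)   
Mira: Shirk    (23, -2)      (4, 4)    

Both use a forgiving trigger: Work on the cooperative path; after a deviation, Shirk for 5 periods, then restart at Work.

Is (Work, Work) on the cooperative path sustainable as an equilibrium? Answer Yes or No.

A one-shot deviation gives 23 now, then 4 for 5 periods, then back to 14.
Gain from deviating: (23−14) today; loss: (14−4) in each of the next 5 periods.
No-deviation condition: (14−4)(ρ+…+ρ^5) ≥ 23−14, i.e. ρ+…+ρ^5 ≥ 9/10.
At ρ = 2/5: ρ+…+ρ^5 = 0.6598 < 0.9000.
So cooperation is not sustainable.

No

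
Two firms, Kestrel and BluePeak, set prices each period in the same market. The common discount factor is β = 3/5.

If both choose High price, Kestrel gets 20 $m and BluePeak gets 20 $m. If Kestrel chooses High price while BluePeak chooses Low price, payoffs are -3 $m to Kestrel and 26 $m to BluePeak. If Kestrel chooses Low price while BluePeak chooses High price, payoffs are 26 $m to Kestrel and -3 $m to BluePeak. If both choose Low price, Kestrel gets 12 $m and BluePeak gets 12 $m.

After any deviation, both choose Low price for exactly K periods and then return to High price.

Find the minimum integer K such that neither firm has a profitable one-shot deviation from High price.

Need Σ_{k=1}^{K} β^k ≥ (26−20)/(20−12) = 0.7500 at β = 3/5.
At K = 1 the sum is 0.6000 < 0.7500; at K = 2 it is 0.9600 ≥ 0.7500.
So the minimum punishment length is K = 2.

2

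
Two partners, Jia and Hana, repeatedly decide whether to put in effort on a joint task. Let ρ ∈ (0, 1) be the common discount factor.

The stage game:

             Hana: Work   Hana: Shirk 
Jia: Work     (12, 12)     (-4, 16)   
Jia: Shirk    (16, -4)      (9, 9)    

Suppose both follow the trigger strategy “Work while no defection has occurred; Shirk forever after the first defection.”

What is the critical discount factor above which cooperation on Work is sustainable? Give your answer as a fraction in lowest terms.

Cooperation forever yields 12 each period: 12/(1−ρ).
Deviating yields 16 once, then 9 forever: 16 + 9ρ/(1−ρ).
No profitable deviation requires 12/(1−ρ) ≥ 16 + 9ρ/(1−ρ).
Multiplying by (1−ρ): 12 ≥ 16(1−ρ) + 9ρ = 16 − 7ρ.
So 7ρ ≥ 4, i.e. ρ ≥ 4/7.

4/7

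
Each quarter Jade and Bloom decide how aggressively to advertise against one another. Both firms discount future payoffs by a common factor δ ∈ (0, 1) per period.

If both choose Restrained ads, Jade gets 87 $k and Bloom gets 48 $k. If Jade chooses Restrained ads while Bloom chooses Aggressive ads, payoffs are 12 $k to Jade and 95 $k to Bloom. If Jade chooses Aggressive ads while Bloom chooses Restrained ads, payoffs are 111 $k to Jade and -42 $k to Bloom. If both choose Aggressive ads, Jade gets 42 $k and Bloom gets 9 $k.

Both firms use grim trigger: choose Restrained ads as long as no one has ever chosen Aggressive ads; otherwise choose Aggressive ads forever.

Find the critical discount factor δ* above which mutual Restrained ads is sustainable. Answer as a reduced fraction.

47/86

For Jade: deviation gain 111−87 = 24, per-period punishment loss 87−42 = 45. IC gives δ ≥ 24/69 = 8/23.
For Bloom: gain 47, loss 39 per period, so δ ≥ 47/86.
The tighter constraint is Bloom's, so cooperation needs δ ≥ 47/86.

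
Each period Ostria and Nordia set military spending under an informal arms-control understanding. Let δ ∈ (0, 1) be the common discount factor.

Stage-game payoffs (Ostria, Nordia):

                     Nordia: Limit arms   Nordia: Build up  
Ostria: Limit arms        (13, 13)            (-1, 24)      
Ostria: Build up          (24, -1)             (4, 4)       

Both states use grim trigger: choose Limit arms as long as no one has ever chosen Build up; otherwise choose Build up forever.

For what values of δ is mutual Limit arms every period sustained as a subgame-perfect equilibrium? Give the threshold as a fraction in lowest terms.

11/20

Under grim trigger the critical discount factor is (T−C)/(T−P) with T = 24, C = 13, P = 4.
δ* = (24−13)/(24−4) = 11/20.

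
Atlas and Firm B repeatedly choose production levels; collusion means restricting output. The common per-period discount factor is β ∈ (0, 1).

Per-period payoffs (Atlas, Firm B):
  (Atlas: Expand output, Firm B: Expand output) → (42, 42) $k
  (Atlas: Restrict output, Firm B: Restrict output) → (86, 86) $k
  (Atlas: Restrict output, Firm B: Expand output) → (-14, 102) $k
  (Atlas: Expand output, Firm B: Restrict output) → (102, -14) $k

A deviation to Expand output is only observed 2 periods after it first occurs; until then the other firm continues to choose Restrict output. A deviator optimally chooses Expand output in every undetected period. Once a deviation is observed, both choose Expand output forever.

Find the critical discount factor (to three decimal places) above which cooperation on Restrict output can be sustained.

Deviating for the 2 undetected periods gains 102−86 = 16 per period over cooperation, then loses 86−42 = 44 per period forever once punishment starts.
Gain: 16(1 + β + … + β^1); loss: 44·β^2/(1−β).
No profitable deviation ⇔ 16(1−β^2) ≤ 44·β^2, i.e. β^2 ≥ 16/(16+44) = 4/15.
Hence β ≥ (4/15)^(1/2) ≈ 0.516.

0.516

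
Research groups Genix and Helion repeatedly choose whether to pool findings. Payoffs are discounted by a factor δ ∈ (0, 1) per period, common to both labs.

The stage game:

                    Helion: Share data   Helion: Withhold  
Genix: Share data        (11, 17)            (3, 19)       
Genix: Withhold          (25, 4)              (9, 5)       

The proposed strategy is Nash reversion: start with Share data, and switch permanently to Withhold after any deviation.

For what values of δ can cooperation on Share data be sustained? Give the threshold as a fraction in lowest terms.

7/8

Genix's threshold: (25−11)/(25−9) = 7/8.
Helion's threshold: (19−17)/(19−5) = 1/7.
7/8 > 1/7, so Genix binds and δ* = 7/8.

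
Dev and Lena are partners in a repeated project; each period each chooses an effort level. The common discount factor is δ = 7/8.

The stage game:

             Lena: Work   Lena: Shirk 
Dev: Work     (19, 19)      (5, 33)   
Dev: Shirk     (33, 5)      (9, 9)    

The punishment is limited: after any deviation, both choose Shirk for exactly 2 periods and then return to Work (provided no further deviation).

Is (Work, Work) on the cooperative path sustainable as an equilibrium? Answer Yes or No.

Yes

A one-shot deviation gives 33 now, then 9 for 2 periods, then back to 19.
Gain from deviating: (33−19) today; loss: (19−9) in each of the next 2 periods.
No-deviation condition: (19−9)(δ+…+δ^2) ≥ 33−19, i.e. δ+…+δ^2 ≥ 7/5.
At δ = 7/8: δ+…+δ^2 = 1.6406 ≥ 1.4000.
So cooperation is sustainable.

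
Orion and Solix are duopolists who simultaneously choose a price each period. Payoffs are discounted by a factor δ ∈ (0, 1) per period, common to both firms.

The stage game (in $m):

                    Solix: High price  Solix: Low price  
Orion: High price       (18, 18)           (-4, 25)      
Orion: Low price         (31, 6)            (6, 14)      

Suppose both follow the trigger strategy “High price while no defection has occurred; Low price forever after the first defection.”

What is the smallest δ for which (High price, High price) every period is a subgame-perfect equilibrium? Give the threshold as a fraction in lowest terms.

7/11

Orion: cooperation gives 18 each period; deviation gives 31 once then 6 forever.
  18/(1−δ) ≥ 31 + 6δ/(1−δ) ⇒ δ ≥ 13/25.
Solix: cooperation gives 18 each period; deviation gives 25 once then 14 forever.
  δ ≥ 7/11.
Both must hold, so the binding constraint is Solix's: δ ≥ 7/11.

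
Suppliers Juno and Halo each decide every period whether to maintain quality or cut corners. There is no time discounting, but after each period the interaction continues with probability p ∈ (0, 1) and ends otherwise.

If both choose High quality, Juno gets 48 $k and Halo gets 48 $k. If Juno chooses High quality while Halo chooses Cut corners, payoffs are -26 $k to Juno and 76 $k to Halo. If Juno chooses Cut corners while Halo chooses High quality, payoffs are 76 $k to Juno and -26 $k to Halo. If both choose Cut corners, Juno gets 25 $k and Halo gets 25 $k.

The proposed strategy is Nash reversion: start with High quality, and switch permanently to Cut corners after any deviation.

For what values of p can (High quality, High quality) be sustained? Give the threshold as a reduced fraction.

Expected cooperation value is 48 + p·48 + p²·48 + … = 48/(1−p); deviation gives 76 + p·25/(1−p).
48 ≥ 76(1−p) + 25p ⇒ 51p ≥ 28 ⇒ p ≥ 28/51.

28/51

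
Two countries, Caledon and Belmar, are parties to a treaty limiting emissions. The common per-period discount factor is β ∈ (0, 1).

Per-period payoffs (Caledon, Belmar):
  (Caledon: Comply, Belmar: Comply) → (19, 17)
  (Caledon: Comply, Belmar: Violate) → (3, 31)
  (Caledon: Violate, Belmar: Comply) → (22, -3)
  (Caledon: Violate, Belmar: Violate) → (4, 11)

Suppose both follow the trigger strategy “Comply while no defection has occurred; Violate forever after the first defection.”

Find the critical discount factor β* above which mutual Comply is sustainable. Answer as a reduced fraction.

7/10

Caledon: cooperation gives 19 each period; deviation gives 22 once then 4 forever.
  19/(1−β) ≥ 22 + 4β/(1−β) ⇒ β ≥ 3/18 = 1/6.
Belmar: cooperation gives 17 each period; deviation gives 31 once then 11 forever.
  β ≥ 14/20 = 7/10.
Both must hold, so the binding constraint is Belmar's: β ≥ 7/10.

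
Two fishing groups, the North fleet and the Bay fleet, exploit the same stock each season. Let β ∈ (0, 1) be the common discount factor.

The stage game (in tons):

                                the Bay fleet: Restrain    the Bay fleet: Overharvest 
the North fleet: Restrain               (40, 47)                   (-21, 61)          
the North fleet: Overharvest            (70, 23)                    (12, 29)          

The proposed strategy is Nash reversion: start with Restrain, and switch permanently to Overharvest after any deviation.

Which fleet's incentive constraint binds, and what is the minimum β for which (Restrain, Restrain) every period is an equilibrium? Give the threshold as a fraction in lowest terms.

the North fleet's threshold: (70−40)/(70−12) = 15/29.
the Bay fleet's threshold: (61−47)/(61−29) = 7/16.
15/29 > 7/16, so the North fleet binds and β* = 15/29.

the North fleet; β ≥ 15/29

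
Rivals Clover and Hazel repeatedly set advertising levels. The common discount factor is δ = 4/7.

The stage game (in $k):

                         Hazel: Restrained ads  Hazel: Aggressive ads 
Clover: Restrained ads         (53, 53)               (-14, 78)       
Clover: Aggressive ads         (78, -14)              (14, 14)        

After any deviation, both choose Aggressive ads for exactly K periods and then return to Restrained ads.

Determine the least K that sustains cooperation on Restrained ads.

No profitable deviation requires (53−14)(δ+…+δ^K) ≥ 78−53, i.e. δ+…+δ^K ≥ 25/39 ≈ 0.6410.
With δ = 4/7, the partial sums are K=1: 0.5714, K=2: 0.8980.
K = 2 is the first length at which the sum reaches 0.6410.

2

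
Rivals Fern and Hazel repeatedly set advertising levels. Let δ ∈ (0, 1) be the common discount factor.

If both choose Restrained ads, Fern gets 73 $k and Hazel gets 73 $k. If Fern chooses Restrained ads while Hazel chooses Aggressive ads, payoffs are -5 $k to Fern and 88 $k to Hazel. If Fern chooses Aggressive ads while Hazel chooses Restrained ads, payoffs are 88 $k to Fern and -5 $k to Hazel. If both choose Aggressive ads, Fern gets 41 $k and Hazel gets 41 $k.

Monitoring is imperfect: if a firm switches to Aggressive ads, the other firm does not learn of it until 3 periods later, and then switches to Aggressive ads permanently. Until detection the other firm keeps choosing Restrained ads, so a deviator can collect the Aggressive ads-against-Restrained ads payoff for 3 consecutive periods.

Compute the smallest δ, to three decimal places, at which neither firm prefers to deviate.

A deviator earns 88 for 3 periods, then 41 forever; cooperating earns 73 forever. Multiplying the IC by (1−δ):
73 ≥ 88(1−δ^3) + 41δ^3, so 47·δ^3 ≥ 15 and δ^3 ≥ 15/47.
δ ≥ (15/47)^(1/3) ≈ 0.683.

0.683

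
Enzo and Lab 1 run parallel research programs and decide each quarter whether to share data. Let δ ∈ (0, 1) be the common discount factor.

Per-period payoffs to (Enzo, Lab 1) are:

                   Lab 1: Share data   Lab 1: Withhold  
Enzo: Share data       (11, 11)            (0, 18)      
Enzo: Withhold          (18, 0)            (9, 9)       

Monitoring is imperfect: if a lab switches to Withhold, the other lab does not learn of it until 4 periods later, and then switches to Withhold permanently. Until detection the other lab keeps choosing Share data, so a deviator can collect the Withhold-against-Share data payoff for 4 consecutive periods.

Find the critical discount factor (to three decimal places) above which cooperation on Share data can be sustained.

The best deviation is to choose Withhold for all 4 undetected periods, earning 18 each, then 9 forever once detected.
Deviation value: 18(1−δ^4)/(1−δ) + 9δ^4/(1−δ); cooperation value: 11/(1−δ).
IC: 11 ≥ 18(1−δ^4) + 9δ^4 = 18 − 9δ^4.
So δ^4 ≥ 7/9, giving δ ≥ (7/9)^(1/4) ≈ 0.939.

0.939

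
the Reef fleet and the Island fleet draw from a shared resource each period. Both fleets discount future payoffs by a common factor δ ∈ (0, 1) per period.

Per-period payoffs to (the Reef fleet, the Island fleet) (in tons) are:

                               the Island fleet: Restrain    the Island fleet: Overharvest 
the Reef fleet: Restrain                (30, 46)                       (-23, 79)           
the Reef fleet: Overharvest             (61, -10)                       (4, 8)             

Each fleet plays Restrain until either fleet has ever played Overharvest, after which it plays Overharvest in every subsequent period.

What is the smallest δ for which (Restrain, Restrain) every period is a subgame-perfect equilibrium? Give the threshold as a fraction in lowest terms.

the Reef fleet: cooperation gives 30 each period; deviation gives 61 once then 4 forever.
  30/(1−δ) ≥ 61 + 4δ/(1−δ) ⇒ δ ≥ 31/57.
the Island fleet: cooperation gives 46 each period; deviation gives 79 once then 8 forever.
  δ ≥ 33/71.
Both must hold, so the binding constraint is the Reef fleet's: δ ≥ 31/57.

31/57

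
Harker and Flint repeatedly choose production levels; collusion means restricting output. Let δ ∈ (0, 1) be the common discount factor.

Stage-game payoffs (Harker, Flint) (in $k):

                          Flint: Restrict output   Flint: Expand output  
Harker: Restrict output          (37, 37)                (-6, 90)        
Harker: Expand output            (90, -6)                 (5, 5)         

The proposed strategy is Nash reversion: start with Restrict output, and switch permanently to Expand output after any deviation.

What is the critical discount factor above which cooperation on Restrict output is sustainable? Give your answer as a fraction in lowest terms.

One-period gain from deviating is 90 − 37 = 53. The loss is 37 − 5 = 32 in every subsequent period, with present value 32·δ/(1−δ).
Deviation is unprofitable when 32·δ/(1−δ) ≥ 53, i.e. δ/(1−δ) ≥ 53/32.
Equivalently δ ≥ 53/(53+32) = 53/85.

53/85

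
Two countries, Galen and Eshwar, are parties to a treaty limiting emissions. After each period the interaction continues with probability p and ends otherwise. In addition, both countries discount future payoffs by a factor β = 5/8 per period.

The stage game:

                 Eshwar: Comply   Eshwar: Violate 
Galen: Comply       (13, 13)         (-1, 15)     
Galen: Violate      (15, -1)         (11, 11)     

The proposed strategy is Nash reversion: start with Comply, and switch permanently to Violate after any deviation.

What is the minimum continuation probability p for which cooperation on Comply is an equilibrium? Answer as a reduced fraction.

Expected continuation weight on next period's payoff is β·p = 5/8·p, which plays the role of the discount factor.
Cooperation requires 5/8·p ≥ (15−13)/(15−11) = 1/2, hence p ≥ 4/5.

4/5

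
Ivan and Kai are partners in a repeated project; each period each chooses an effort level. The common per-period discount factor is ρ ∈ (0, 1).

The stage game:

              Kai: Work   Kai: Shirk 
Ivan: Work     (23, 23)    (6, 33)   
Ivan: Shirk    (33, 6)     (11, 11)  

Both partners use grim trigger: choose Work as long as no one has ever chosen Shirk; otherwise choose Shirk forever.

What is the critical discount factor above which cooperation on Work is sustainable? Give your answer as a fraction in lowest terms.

5/11

One-period gain from deviating is 33 − 23 = 10. The loss is 23 − 11 = 12 in every subsequent period, with present value 12·ρ/(1−ρ).
Deviation is unprofitable when 12·ρ/(1−ρ) ≥ 10, i.e. ρ/(1−ρ) ≥ 5/6.
Equivalently ρ ≥ 10/(10+12) = 5/11.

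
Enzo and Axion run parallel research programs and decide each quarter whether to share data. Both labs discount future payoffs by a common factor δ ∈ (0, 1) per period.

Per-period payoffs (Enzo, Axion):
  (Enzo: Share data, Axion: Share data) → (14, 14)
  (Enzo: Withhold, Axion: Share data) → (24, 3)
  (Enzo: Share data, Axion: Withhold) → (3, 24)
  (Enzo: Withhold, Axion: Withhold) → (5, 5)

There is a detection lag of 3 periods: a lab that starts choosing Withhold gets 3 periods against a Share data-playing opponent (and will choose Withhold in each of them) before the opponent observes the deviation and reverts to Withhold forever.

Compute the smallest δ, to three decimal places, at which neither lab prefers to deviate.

0.807

The best deviation is to choose Withhold for all 3 undetected periods, earning 24 each, then 5 forever once detected.
Deviation value: 24(1−δ^3)/(1−δ) + 5δ^3/(1−δ); cooperation value: 14/(1−δ).
IC: 14 ≥ 24(1−δ^3) + 5δ^3 = 24 − 19δ^3.
So δ^3 ≥ 10/19, giving δ ≥ (10/19)^(1/3) ≈ 0.807.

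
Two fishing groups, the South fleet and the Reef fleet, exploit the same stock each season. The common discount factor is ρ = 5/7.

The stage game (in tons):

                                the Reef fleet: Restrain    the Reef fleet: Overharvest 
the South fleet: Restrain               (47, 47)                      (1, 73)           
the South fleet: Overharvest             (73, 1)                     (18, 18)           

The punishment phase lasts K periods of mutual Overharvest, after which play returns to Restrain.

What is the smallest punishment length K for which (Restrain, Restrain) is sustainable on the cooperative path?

2

IC: ρ(1−ρ^K)/(1−ρ) ≥ (73−47)/(47−18) = 26/29.
With ρ = 5/7: need 1 − ρ^K ≥ 26/29·(1−5/7)/(5/7), i.e. ρ^K ≤ 0.6414.
Since (5/7)^1 = 0.7143 and (5/7)^2 = 0.5102, the smallest such K is 2.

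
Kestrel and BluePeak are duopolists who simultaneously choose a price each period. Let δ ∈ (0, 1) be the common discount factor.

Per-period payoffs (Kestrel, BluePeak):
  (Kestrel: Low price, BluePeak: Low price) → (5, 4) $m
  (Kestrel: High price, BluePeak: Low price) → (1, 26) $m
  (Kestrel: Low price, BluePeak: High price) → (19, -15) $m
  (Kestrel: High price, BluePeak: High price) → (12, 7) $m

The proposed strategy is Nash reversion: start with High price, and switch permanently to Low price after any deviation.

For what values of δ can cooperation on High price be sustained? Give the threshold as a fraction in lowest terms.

For Kestrel: deviation gain 19−12 = 7, per-period punishment loss 12−5 = 7. IC gives δ ≥ 7/14 = 1/2.
For BluePeak: gain 19, loss 3 per period, so δ ≥ 19/22.
The tighter constraint is BluePeak's, so cooperation needs δ ≥ 19/22.

19/22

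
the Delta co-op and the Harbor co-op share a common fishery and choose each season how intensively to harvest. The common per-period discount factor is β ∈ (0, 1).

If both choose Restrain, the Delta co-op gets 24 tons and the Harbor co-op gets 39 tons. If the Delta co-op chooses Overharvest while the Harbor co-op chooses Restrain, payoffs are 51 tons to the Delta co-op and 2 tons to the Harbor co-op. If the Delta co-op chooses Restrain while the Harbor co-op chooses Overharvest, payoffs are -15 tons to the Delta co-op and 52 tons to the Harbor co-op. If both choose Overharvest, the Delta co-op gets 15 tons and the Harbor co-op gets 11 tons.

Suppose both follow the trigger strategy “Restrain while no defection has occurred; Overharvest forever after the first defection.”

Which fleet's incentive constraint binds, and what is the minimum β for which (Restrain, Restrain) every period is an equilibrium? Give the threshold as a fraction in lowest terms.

the Delta co-op; β ≥ 3/4

the Delta co-op's threshold: (51−24)/(51−15) = 3/4.
the Harbor co-op's threshold: (52−39)/(52−11) = 13/41.
3/4 > 13/41, so the Delta co-op binds and β* = 3/4.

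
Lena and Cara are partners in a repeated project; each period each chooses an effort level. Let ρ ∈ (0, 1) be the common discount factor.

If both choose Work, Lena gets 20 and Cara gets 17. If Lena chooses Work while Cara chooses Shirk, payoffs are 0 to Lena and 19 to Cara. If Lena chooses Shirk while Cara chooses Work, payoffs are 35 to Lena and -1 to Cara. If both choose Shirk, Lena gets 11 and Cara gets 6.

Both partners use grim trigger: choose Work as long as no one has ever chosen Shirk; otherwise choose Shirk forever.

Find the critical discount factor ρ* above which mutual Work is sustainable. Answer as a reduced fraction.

Lena: cooperation gives 20 each period; deviation gives 35 once then 11 forever.
  20/(1−ρ) ≥ 35 + 11ρ/(1−ρ) ⇒ ρ ≥ 15/24 = 5/8.
Cara: cooperation gives 17 each period; deviation gives 19 once then 6 forever.
  ρ ≥ 2/13.
Both must hold, so the binding constraint is Lena's: ρ ≥ 5/8.

5/8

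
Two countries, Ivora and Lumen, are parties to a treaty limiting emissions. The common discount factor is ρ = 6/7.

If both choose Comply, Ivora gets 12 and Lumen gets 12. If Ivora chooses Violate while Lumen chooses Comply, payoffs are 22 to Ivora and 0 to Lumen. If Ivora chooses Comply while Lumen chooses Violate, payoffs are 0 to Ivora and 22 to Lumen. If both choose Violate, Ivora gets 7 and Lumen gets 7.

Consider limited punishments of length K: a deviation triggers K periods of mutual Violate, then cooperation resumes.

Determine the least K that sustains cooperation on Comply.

Need Σ_{k=1}^{K} ρ^k ≥ (22−12)/(12−7) = 2.0000 at ρ = 6/7.
At K = 2 the sum is 1.5918 < 2.0000; at K = 3 it is 2.2216 ≥ 2.0000.
So the minimum punishment length is K = 3.

3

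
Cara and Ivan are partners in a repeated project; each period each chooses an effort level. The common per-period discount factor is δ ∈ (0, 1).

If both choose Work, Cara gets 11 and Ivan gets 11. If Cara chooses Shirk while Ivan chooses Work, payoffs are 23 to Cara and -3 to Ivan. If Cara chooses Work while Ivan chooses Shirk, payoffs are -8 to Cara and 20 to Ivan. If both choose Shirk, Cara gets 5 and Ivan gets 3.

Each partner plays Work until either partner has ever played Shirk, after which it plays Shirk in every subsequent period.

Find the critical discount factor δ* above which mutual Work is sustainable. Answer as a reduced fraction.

2/3

Cara: cooperation gives 11 each period; deviation gives 23 once then 5 forever.
  11/(1−δ) ≥ 23 + 5δ/(1−δ) ⇒ δ ≥ 12/18 = 2/3.
Ivan: cooperation gives 11 each period; deviation gives 20 once then 3 forever.
  δ ≥ 9/17.
Both must hold, so the binding constraint is Cara's: δ ≥ 2/3.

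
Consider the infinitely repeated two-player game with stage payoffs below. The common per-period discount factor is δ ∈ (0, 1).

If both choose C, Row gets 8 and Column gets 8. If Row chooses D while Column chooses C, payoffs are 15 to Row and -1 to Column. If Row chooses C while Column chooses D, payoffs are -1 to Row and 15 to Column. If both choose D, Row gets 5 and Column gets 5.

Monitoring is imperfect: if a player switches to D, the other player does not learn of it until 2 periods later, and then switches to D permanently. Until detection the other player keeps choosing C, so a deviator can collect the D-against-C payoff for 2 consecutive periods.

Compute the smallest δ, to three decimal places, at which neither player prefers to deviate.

0.837

The best deviation is to choose D for all 2 undetected periods, earning 15 each, then 5 forever once detected.
Deviation value: 15(1−δ^2)/(1−δ) + 5δ^2/(1−δ); cooperation value: 8/(1−δ).
IC: 8 ≥ 15(1−δ^2) + 5δ^2 = 15 − 10δ^2.
So δ^2 ≥ 7/10, giving δ ≥ (7/10)^(1/2) ≈ 0.837.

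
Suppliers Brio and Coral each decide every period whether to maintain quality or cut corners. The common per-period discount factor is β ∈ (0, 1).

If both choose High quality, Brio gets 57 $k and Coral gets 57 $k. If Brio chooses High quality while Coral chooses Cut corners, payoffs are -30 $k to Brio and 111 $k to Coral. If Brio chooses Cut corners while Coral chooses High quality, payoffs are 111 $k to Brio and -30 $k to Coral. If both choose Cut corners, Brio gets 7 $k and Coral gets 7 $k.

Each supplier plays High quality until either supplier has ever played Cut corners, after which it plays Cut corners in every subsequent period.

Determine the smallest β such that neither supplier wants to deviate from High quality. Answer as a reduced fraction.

Cooperation forever yields 57 each period: 57/(1−β).
Deviating yields 111 once, then 7 forever: 111 + 7β/(1−β).
No profitable deviation requires 57/(1−β) ≥ 111 + 7β/(1−β).
Multiplying by (1−β): 57 ≥ 111(1−β) + 7β = 111 − 104β.
So 104β ≥ 54, i.e. β ≥ 54/104 = 27/52.

27/52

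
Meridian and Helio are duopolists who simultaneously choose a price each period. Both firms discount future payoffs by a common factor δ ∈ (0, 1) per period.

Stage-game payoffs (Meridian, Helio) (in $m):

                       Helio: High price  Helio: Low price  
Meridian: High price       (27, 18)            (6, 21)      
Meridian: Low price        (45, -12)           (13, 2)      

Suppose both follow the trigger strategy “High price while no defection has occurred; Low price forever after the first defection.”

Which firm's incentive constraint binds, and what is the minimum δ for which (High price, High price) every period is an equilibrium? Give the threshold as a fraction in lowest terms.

Meridian; δ ≥ 9/16

For Meridian: deviation gain 45−27 = 18, per-period punishment loss 27−13 = 14. IC gives δ ≥ 18/32 = 9/16.
For Helio: gain 3, loss 16 per period, so δ ≥ 3/19.
The tighter constraint is Meridian's, so cooperation needs δ ≥ 9/16.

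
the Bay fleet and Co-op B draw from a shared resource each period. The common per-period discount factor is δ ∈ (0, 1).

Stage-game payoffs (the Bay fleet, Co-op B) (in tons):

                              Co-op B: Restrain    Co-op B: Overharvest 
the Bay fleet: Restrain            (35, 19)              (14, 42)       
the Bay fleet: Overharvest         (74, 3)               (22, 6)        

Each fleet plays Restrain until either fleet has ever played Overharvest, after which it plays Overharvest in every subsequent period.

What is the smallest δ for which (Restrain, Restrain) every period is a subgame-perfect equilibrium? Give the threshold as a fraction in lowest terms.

3/4

the Bay fleet's threshold: (74−35)/(74−22) = 3/4.
Co-op B's threshold: (42−19)/(42−6) = 23/36.
3/4 > 23/36, so the Bay fleet binds and δ* = 3/4.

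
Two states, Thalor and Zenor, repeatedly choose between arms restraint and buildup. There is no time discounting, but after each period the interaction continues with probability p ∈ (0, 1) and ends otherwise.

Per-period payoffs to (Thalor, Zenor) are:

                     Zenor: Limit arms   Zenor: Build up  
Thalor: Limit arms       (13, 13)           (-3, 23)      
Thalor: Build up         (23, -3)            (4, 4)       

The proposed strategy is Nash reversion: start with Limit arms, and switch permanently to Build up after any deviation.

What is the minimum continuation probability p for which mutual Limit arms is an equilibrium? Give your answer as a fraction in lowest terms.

10/19

With no time discounting, the continuation probability p plays the role of the discount factor.
Grim-trigger IC: 13/(1−p) ≥ 23 + 4p/(1−p) ⇒ p ≥ (23−13)/(23−4) = 10/19.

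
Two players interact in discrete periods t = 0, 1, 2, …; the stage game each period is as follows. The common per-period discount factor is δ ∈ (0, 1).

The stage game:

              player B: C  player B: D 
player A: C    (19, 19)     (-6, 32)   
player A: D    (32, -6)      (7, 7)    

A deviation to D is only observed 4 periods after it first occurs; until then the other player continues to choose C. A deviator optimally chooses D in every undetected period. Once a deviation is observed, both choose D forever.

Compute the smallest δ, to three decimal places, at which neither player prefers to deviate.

Deviating for the 4 undetected periods gains 32−19 = 13 per period over cooperation, then loses 19−7 = 12 per period forever once punishment starts.
Gain: 13(1 + δ + … + δ^3); loss: 12·δ^4/(1−δ).
No profitable deviation ⇔ 13(1−δ^4) ≤ 12·δ^4, i.e. δ^4 ≥ 13/(13+12) = 13/25.
Hence δ ≥ (13/25)^(1/4) ≈ 0.849.

0.849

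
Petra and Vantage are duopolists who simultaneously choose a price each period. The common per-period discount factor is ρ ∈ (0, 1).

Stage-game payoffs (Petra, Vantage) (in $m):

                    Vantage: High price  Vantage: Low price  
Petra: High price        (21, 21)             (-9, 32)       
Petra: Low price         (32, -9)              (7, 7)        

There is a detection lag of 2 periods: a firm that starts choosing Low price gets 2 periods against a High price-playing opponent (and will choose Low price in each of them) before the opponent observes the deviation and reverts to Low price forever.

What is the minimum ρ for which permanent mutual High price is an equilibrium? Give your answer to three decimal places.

0.663

Deviating for the 2 undetected periods gains 32−21 = 11 per period over cooperation, then loses 21−7 = 14 per period forever once punishment starts.
Gain: 11(1 + ρ + … + ρ^1); loss: 14·ρ^2/(1−ρ).
No profitable deviation ⇔ 11(1−ρ^2) ≤ 14·ρ^2, i.e. ρ^2 ≥ 11/(11+14) = 11/25.
Hence ρ ≥ (11/25)^(1/2) ≈ 0.663.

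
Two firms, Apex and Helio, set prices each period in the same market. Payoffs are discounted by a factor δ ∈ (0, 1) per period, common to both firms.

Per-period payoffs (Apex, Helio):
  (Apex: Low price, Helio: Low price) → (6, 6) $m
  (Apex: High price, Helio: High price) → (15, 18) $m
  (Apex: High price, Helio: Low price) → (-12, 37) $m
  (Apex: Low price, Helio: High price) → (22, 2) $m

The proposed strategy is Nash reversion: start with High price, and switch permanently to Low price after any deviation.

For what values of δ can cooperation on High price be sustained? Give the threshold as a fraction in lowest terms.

19/31

Apex: cooperation gives 15 each period; deviation gives 22 once then 6 forever.
  15/(1−δ) ≥ 22 + 6δ/(1−δ) ⇒ δ ≥ 7/16.
Helio: cooperation gives 18 each period; deviation gives 37 once then 6 forever.
  δ ≥ 19/31.
Both must hold, so the binding constraint is Helio's: δ ≥ 19/31.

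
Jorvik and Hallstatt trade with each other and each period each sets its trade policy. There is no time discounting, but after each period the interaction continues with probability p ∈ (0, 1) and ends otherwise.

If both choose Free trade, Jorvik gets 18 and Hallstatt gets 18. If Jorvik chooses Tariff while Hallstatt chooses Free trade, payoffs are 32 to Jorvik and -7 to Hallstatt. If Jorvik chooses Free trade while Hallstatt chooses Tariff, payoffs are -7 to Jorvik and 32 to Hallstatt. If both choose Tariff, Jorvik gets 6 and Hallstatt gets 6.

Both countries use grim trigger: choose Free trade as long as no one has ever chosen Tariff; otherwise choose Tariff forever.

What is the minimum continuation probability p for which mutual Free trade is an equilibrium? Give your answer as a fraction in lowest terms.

Expected cooperation value is 18 + p·18 + p²·18 + … = 18/(1−p); deviation gives 32 + p·6/(1−p).
18 ≥ 32(1−p) + 6p ⇒ 26p ≥ 14 ⇒ p ≥ 14/26 = 7/13.

7/13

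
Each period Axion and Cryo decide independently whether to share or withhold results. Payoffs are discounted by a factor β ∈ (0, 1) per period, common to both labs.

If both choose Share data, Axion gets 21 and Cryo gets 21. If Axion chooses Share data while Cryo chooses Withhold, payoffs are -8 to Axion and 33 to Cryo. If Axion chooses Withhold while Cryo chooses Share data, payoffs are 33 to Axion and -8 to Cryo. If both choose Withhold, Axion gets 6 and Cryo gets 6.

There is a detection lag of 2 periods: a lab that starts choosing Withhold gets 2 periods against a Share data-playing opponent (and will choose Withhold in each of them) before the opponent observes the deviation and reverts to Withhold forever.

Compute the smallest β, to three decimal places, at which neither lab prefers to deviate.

A deviator earns 33 for 2 periods, then 6 forever; cooperating earns 21 forever. Multiplying the IC by (1−β):
21 ≥ 33(1−β^2) + 6β^2, so 27·β^2 ≥ 12 and β^2 ≥ 4/9.
β ≥ (4/9)^(1/2) ≈ 0.667.

0.667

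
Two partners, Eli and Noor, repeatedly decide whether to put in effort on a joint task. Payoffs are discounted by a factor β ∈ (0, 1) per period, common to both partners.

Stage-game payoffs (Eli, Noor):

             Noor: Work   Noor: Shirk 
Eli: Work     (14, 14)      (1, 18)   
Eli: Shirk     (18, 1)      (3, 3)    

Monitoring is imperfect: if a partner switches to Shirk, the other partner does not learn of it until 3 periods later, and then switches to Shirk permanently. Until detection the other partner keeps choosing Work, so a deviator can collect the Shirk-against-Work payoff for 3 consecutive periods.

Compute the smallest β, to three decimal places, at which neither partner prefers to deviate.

The best deviation is to choose Shirk for all 3 undetected periods, earning 18 each, then 3 forever once detected.
Deviation value: 18(1−β^3)/(1−β) + 3β^3/(1−β); cooperation value: 14/(1−β).
IC: 14 ≥ 18(1−β^3) + 3β^3 = 18 − 15β^3.
So β^3 ≥ 4/15, giving β ≥ (4/15)^(1/3) ≈ 0.644.

0.644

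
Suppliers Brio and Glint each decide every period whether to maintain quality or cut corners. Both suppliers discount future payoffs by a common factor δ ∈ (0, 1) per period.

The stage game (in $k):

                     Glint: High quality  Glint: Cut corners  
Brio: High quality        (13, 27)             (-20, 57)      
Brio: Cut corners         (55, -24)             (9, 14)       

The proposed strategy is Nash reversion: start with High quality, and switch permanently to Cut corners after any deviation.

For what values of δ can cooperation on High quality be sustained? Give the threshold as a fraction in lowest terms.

For Brio: deviation gain 55−13 = 42, per-period punishment loss 13−9 = 4. IC gives δ ≥ 42/46 = 21/23.
For Glint: gain 30, loss 13 per period, so δ ≥ 30/43.
The tighter constraint is Brio's, so cooperation needs δ ≥ 21/23.

21/23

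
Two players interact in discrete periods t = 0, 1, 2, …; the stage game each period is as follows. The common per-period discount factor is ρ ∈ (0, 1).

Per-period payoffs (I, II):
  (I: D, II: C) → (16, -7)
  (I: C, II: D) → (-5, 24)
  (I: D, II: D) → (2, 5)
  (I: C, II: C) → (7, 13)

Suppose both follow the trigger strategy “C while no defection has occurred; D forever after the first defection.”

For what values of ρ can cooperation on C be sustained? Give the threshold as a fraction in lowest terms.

9/14

I: cooperation gives 7 each period; deviation gives 16 once then 2 forever.
  7/(1−ρ) ≥ 16 + 2ρ/(1−ρ) ⇒ ρ ≥ 9/14.
II: cooperation gives 13 each period; deviation gives 24 once then 5 forever.
  ρ ≥ 11/19.
Both must hold, so the binding constraint is I's: ρ ≥ 9/14.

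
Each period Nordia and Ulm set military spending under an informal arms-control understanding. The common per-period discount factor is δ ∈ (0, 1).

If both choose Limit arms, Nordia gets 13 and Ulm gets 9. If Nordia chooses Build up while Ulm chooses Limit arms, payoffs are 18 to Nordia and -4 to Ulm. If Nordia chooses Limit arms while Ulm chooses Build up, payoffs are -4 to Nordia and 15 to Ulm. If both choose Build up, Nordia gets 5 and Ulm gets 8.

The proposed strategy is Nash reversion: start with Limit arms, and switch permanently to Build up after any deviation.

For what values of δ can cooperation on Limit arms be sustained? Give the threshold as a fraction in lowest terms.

6/7

For Nordia: deviation gain 18−13 = 5, per-period punishment loss 13−5 = 8. IC gives δ ≥ 5/13.
For Ulm: gain 6, loss 1 per period, so δ ≥ 6/7.
The tighter constraint is Ulm's, so cooperation needs δ ≥ 6/7.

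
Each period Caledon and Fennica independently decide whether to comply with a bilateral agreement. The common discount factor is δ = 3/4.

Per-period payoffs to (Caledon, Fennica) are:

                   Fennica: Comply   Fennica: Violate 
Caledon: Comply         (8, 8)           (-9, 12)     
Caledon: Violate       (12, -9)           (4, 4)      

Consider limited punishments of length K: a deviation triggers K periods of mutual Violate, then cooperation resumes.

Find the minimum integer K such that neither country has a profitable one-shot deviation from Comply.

IC: δ(1−δ^K)/(1−δ) ≥ (12−8)/(8−4) = 1.
With δ = 3/4: need 1 − δ^K ≥ 1·(1−3/4)/(3/4), i.e. δ^K ≤ 0.6667.
Since (3/4)^1 = 0.7500 and (3/4)^2 = 0.5625, the smallest such K is 2.

2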